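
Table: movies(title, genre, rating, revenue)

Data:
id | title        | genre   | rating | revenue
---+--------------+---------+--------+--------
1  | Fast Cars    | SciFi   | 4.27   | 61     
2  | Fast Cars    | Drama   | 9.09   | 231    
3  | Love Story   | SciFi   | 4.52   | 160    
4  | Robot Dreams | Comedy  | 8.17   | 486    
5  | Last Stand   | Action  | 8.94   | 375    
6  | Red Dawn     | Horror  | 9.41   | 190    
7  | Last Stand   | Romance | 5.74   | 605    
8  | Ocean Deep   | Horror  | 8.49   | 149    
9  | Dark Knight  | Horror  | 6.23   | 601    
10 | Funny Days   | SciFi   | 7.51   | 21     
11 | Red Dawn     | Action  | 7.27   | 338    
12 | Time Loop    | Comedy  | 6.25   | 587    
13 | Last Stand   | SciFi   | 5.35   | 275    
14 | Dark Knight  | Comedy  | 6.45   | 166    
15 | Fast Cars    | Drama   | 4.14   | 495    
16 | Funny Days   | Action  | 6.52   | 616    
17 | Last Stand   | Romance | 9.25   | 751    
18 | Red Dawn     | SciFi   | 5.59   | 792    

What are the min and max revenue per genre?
SELECT genre, MIN(revenue), MAX(revenue)
FROM movies
GROUP BY genre

Result:
  Action: min=338, max=616
  Comedy: min=166, max=587
  Drama: min=231, max=495
  Horror: min=149, max=601
  Romance: min=605, max=751
  SciFi: min=21, max=792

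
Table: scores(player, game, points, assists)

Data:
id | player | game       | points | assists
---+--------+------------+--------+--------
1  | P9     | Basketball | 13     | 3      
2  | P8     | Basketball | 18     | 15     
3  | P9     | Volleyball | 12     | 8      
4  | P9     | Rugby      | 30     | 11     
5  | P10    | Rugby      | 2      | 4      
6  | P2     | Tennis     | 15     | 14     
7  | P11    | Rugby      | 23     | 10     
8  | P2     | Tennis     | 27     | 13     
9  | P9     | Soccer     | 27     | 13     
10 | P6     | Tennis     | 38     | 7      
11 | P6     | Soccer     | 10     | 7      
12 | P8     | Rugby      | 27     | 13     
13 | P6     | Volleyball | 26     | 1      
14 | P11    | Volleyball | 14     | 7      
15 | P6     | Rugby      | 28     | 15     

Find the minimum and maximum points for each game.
SELECT game, MIN(points), MAX(points)
FROM scores
GROUP BY game

Result:
  Basketball: min=13, max=18
  Rugby: min=2, max=30
  Soccer: min=10, max=27
  Tennis: min=15, max=38
  Volleyball: min=12, max=26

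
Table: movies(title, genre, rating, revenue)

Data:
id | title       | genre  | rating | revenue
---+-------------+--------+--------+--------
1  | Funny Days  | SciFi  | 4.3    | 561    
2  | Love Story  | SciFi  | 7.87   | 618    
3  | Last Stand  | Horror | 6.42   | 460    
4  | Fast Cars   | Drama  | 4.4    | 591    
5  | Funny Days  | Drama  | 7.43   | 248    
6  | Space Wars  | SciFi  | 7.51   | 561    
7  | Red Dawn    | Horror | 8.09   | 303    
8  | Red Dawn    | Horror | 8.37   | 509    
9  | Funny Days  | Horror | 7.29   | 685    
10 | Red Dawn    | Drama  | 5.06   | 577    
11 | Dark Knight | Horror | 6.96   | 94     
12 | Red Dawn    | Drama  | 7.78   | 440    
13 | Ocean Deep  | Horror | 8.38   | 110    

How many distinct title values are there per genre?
SELECT genre, COUNT(DISTINCT title)
FROM movies
GROUP BY genre

Result:
  Drama: 3 distinct
  Horror: 5 distinct
  SciFi: 3 distinct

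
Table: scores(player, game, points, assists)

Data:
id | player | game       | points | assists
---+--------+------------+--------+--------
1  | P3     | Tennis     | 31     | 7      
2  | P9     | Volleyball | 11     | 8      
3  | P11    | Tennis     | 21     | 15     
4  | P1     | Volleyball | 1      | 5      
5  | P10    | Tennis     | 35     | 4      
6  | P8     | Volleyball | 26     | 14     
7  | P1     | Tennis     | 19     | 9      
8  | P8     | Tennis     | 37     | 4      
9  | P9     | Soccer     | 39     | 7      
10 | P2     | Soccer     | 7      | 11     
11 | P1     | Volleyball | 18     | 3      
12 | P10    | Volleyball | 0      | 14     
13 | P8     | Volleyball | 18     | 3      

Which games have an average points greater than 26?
SELECT game, AVG(points)
FROM scores
GROUP BY game
HAVING AVG(points) > 26

Result:
  Tennis: avg=28.60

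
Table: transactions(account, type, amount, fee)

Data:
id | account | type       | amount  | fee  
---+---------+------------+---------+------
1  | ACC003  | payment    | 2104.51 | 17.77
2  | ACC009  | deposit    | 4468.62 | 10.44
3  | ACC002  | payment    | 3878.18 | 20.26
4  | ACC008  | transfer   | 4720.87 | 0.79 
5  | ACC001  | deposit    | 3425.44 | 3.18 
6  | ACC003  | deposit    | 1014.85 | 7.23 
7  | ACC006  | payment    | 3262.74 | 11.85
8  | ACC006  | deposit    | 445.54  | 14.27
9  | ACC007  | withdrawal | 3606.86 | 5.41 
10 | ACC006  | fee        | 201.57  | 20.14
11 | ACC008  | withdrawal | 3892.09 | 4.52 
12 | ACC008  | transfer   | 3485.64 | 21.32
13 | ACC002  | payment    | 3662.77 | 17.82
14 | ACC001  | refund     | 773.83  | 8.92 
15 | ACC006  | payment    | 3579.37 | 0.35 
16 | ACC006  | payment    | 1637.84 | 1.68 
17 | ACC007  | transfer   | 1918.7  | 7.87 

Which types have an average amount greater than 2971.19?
SELECT type, AVG(amount)
FROM transactions
GROUP BY type
HAVING AVG(amount) > 2971.19

Result:
  payment: avg=3020.90
  transfer: avg=3375.07
  withdrawal: avg=3749.48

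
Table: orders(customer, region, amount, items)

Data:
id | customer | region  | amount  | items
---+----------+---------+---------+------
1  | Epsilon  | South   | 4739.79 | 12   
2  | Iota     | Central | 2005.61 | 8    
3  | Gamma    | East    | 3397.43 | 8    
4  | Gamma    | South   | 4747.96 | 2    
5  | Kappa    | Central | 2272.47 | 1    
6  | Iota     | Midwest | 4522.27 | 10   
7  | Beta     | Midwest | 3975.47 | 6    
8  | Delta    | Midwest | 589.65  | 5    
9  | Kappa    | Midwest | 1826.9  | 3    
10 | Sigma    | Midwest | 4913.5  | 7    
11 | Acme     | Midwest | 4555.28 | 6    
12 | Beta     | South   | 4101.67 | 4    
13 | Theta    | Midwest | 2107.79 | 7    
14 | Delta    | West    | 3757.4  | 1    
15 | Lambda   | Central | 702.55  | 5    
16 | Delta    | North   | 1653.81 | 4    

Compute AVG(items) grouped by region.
SELECT region, AVG(items) as result
FROM orders
GROUP BY region

Result:
  Central: 4.67
  East: 8.00
  Midwest: 6.29
  North: 4.00
  South: 6.00
  West: 1.00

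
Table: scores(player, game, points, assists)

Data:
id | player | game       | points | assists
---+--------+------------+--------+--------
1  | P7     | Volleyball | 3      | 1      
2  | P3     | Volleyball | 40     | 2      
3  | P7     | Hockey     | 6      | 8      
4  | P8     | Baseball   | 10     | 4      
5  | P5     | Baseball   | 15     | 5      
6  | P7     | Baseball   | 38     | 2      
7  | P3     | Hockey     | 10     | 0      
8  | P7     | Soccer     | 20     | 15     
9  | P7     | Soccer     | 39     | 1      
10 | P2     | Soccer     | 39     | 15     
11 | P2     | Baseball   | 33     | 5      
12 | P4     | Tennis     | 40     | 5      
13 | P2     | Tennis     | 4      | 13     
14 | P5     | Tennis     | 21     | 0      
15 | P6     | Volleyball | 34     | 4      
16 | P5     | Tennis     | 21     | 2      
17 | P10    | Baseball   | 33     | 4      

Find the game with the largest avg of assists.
SELECT game, AVG(assists) as val
FROM scores
GROUP BY game
ORDER BY val DESC
LIMIT 1

Result: Soccer with avg(assists) = 10.33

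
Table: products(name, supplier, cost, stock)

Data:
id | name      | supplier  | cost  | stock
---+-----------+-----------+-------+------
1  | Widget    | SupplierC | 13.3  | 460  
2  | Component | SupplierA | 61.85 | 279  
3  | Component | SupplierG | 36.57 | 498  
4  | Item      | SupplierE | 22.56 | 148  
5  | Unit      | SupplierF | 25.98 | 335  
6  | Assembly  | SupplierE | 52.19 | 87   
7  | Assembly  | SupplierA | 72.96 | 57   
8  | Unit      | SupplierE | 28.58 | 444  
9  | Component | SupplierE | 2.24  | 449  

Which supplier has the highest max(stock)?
SELECT supplier, MAX(stock) as val
FROM products
GROUP BY supplier
ORDER BY val DESC
LIMIT 1

Result: SupplierG with max(stock) = 498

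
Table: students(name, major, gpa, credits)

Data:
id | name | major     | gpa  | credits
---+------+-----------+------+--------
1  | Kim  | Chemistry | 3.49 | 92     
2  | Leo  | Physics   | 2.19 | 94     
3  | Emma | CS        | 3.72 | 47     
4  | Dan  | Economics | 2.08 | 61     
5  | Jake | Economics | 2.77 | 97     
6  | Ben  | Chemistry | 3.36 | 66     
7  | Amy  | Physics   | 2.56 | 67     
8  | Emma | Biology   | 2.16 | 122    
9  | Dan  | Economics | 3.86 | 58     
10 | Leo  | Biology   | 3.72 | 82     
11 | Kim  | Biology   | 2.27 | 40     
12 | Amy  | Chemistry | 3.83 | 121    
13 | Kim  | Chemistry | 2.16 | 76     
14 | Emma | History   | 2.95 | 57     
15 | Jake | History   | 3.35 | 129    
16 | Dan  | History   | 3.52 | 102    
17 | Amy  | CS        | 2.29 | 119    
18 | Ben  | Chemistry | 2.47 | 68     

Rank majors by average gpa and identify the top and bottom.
SELECT major, AVG(gpa)
FROM students
GROUP BY major
ORDER BY AVG(gpa)

All groups:
  Physics: 2.38
  Biology: 2.72
  Economics: 2.90
  CS: 3.01
  Chemistry: 3.06
  History: 3.27

Highest: History (3.27)
Lowest: Physics (2.38)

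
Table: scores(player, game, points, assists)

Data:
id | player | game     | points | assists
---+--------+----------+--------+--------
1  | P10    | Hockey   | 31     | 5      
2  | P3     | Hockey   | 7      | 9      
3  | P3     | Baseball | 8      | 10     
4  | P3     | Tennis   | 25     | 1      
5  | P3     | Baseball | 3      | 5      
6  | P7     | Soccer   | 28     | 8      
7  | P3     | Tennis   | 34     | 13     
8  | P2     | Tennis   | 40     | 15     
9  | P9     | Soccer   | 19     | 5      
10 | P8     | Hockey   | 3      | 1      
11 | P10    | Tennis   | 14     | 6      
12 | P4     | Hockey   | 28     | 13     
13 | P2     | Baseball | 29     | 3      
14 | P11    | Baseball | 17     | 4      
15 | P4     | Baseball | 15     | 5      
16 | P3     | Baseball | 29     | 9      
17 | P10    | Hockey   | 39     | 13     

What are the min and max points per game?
SELECT game, MIN(points), MAX(points)
FROM scores
GROUP BY game

Result:
  Baseball: min=3, max=29
  Hockey: min=3, max=39
  Soccer: min=19, max=28
  Tennis: min=14, max=40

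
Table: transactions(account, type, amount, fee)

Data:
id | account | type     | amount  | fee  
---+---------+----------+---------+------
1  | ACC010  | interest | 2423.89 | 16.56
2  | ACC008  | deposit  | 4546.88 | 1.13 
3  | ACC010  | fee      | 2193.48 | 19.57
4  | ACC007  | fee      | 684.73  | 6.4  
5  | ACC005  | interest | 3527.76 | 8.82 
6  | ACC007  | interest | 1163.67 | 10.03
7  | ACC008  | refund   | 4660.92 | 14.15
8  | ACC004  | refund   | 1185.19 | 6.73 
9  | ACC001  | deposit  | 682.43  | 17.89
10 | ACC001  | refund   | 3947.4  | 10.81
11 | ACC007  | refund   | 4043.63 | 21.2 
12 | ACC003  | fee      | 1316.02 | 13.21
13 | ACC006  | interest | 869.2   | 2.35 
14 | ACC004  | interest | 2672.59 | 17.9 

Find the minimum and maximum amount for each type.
SELECT type, MIN(amount), MAX(amount)
FROM transactions
GROUP BY type

Result:
  deposit: min=682.43, max=4546.88
  fee: min=684.73, max=2193.48
  interest: min=869.20, max=3527.76
  refund: min=1185.19, max=4660.92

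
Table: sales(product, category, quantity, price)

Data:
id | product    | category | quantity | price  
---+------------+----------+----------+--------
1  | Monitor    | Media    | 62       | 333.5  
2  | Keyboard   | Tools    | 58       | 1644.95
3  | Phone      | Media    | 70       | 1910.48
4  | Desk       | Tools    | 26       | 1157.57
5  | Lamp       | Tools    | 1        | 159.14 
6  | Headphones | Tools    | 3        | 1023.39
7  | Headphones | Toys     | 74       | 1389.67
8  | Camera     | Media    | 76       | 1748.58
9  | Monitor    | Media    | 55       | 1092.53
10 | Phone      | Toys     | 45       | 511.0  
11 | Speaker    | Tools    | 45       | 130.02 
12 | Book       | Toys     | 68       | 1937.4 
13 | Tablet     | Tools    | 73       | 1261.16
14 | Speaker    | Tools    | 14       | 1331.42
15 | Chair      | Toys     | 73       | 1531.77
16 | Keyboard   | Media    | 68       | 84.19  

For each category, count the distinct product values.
SELECT category, COUNT(DISTINCT product)
FROM sales
GROUP BY category

Result:
  Media: 4 distinct
  Tools: 6 distinct
  Toys: 4 distinct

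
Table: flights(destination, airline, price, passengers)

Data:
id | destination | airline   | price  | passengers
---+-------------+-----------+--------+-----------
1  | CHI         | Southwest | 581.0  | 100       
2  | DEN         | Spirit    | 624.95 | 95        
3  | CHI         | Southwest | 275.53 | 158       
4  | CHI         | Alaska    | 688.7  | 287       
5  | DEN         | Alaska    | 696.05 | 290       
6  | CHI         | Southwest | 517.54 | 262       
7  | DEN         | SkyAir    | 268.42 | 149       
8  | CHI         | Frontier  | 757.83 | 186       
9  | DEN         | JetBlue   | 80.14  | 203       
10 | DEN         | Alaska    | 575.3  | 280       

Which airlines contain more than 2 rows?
SELECT airline, COUNT(*) as cnt
FROM flights
GROUP BY airline
HAVING COUNT(*) > 2

Result:
  Alaska: 3
  Southwest: 3

Note: HAVING filters groups after aggregation, WHERE filters rows before.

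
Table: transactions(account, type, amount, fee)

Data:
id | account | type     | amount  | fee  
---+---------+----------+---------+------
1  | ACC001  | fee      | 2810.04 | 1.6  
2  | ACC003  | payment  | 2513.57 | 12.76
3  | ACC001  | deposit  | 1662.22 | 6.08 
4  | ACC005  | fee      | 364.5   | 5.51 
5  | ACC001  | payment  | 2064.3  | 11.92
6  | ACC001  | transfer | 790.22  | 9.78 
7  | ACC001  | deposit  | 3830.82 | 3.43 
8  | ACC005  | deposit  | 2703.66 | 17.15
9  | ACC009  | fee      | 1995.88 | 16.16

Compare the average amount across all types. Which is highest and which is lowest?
SELECT type, AVG(amount)
FROM transactions
GROUP BY type
ORDER BY AVG(amount)

All groups:
  transfer: 790.22
  fee: 1723.47
  payment: 2288.94
  deposit: 2732.23

Highest: deposit (2732.23)
Lowest: transfer (790.22)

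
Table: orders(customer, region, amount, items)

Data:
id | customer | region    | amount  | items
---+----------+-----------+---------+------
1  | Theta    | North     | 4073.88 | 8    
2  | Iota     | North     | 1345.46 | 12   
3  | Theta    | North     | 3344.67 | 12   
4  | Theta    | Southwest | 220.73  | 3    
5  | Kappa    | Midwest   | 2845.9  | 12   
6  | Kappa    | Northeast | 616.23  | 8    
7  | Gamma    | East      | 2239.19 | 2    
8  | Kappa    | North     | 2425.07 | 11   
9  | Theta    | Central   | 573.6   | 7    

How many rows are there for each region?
SELECT region, COUNT(*) as count
FROM orders
GROUP BY region

Result:
  Central: 1
  East: 1
  Midwest: 1
  North: 4
  Northeast: 1
  Southwest: 1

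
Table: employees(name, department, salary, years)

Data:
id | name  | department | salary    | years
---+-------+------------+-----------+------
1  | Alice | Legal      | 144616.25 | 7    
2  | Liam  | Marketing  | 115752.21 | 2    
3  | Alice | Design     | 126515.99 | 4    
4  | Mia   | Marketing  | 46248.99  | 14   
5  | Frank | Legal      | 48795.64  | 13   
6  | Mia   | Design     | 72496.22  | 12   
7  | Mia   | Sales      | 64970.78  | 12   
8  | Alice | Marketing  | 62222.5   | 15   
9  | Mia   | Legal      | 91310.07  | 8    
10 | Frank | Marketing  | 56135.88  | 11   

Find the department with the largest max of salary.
SELECT department, MAX(salary) as val
FROM employees
GROUP BY department
ORDER BY val DESC
LIMIT 1

Result: Legal with max(salary) = 144616.25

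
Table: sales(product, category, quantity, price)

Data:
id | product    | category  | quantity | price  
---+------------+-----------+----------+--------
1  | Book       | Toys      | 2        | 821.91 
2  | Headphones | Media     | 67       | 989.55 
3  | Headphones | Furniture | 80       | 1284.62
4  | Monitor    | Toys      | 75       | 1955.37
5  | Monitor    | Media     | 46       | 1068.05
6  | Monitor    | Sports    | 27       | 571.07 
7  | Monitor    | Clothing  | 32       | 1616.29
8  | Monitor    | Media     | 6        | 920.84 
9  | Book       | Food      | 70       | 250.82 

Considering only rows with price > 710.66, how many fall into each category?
SELECT category, COUNT(*)
FROM sales
WHERE price > 710.66
GROUP BY category

Note: WHERE filters rows before grouping.

Result:
  Clothing: 1
  Furniture: 1
  Media: 3
  Toys: 2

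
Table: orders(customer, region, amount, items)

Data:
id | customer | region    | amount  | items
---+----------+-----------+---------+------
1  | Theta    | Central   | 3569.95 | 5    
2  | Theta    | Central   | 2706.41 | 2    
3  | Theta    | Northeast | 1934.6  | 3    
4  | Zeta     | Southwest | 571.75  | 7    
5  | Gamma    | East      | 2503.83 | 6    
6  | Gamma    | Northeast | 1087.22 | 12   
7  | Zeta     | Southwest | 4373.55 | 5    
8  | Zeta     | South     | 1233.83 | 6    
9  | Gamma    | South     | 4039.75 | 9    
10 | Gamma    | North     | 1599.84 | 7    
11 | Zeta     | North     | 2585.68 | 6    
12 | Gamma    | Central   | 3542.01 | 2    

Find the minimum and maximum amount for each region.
SELECT region, MIN(amount), MAX(amount)
FROM orders
GROUP BY region

Result:
  Central: min=2706.41, max=3569.95
  East: min=2503.83, max=2503.83
  North: min=1599.84, max=2585.68
  Northeast: min=1087.22, max=1934.60
  South: min=1233.83, max=4039.75
  Southwest: min=571.75, max=4373.55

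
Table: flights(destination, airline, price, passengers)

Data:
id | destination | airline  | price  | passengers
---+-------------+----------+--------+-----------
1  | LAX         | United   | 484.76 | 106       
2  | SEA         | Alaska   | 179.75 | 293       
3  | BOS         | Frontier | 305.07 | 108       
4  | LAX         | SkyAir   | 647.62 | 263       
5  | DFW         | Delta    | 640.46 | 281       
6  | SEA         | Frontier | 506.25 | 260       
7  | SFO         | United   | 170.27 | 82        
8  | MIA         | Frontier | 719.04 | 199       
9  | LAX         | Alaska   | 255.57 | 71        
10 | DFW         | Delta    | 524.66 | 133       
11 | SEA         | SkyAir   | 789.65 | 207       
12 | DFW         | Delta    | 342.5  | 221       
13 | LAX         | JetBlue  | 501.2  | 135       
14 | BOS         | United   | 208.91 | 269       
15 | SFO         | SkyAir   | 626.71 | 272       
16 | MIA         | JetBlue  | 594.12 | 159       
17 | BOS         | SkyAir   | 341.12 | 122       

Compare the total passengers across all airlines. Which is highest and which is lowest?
SELECT airline, SUM(passengers)
FROM flights
GROUP BY airline
ORDER BY SUM(passengers)

All groups:
  JetBlue: 294
  Alaska: 364
  United: 457
  Frontier: 567
  Delta: 635
  SkyAir: 864

Highest: SkyAir (864)
Lowest: JetBlue (294)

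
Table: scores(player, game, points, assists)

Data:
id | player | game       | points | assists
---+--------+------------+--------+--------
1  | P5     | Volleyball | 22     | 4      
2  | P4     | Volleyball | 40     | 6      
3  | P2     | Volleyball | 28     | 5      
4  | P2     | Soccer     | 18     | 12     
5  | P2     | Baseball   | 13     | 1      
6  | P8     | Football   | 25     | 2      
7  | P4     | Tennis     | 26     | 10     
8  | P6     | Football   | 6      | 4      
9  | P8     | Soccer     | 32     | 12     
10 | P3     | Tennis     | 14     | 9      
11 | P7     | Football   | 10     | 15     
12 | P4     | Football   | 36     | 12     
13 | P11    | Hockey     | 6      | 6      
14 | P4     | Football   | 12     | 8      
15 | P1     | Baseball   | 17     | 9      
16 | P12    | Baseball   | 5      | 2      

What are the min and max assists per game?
SELECT game, MIN(assists), MAX(assists)
FROM scores
GROUP BY game

Result:
  Baseball: min=1, max=9
  Football: min=2, max=15
  Hockey: min=6, max=6
  Soccer: min=12, max=12
  Tennis: min=9, max=10
  Volleyball: min=4, max=6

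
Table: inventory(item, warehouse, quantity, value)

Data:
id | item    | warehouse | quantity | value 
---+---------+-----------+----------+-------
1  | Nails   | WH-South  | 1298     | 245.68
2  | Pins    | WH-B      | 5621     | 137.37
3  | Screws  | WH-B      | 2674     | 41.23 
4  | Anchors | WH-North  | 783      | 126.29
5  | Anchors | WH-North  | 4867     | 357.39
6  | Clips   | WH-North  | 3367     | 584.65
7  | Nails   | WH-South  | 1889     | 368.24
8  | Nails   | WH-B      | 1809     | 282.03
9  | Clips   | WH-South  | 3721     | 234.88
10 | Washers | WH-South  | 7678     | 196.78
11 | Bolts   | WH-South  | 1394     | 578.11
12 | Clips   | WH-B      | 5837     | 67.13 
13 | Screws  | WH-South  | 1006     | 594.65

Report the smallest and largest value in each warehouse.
SELECT warehouse, MIN(value), MAX(value)
FROM inventory
GROUP BY warehouse

Result:
  WH-B: min=41.23, max=282.03
  WH-North: min=126.29, max=584.65
  WH-South: min=196.78, max=594.65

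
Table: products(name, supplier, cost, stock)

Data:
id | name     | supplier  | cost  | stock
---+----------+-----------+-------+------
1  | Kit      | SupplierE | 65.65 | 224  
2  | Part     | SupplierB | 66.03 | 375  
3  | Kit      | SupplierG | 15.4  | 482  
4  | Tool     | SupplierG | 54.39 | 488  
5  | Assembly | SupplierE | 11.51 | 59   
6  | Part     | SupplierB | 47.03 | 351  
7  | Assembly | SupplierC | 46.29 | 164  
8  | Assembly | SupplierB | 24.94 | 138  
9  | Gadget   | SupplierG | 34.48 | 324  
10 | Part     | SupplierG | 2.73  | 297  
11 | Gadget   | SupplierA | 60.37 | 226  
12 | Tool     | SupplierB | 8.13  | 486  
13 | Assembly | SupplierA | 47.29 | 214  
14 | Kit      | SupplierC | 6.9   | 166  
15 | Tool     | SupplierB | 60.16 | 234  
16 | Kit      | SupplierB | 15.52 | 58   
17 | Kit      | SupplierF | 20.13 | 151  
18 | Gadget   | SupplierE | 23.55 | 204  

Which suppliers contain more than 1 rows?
SELECT supplier, COUNT(*) as cnt
FROM products
GROUP BY supplier
HAVING COUNT(*) > 1

Result:
  SupplierA: 2
  SupplierB: 6
  SupplierC: 2
  SupplierE: 3
  SupplierG: 4

Note: HAVING filters groups after aggregation, WHERE filters rows before.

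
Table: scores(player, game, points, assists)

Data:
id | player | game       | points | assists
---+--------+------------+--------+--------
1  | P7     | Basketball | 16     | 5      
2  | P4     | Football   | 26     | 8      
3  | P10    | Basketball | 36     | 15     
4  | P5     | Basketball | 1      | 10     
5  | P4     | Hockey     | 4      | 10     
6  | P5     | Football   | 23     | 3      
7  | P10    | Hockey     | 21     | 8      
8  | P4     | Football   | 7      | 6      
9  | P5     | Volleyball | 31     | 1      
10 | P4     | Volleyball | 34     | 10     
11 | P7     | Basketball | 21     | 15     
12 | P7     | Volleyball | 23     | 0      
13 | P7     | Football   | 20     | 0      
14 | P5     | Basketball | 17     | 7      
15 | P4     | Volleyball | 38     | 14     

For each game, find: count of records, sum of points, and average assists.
SELECT game,
       COUNT(*) as cnt,
       SUM(points) as total_points,
       AVG(assists) as avg_assists
FROM scores
GROUP BY game

Result:
  Basketball: 5 records, 91 total points, 10.40 avg assists
  Football: 4 records, 76 total points, 4.25 avg assists
  Hockey: 2 records, 25 total points, 9.00 avg assists
  Volleyball: 4 records, 126 total points, 6.25 avg assists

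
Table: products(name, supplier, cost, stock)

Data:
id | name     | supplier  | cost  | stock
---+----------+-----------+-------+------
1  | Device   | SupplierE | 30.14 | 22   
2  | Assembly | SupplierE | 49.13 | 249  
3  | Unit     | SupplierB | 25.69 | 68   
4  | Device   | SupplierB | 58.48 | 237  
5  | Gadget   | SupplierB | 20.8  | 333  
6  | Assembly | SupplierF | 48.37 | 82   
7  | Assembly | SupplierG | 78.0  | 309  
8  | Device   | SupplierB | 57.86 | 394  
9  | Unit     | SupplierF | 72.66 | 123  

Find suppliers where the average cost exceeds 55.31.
SELECT supplier, AVG(cost)
FROM products
GROUP BY supplier
HAVING AVG(cost) > 55.31

Result:
  SupplierF: avg=60.52
  SupplierG: avg=78.00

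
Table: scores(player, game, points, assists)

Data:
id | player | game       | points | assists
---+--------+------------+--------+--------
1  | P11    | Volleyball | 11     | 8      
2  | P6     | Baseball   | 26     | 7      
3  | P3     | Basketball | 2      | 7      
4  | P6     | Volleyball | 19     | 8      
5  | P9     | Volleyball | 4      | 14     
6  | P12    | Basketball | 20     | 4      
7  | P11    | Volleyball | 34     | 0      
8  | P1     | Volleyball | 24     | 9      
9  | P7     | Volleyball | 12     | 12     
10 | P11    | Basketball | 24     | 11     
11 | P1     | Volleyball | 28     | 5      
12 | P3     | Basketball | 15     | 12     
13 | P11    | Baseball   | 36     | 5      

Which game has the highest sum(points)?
SELECT game, SUM(points) as val
FROM scores
GROUP BY game
ORDER BY val DESC
LIMIT 1

Result: Volleyball with sum(points) = 132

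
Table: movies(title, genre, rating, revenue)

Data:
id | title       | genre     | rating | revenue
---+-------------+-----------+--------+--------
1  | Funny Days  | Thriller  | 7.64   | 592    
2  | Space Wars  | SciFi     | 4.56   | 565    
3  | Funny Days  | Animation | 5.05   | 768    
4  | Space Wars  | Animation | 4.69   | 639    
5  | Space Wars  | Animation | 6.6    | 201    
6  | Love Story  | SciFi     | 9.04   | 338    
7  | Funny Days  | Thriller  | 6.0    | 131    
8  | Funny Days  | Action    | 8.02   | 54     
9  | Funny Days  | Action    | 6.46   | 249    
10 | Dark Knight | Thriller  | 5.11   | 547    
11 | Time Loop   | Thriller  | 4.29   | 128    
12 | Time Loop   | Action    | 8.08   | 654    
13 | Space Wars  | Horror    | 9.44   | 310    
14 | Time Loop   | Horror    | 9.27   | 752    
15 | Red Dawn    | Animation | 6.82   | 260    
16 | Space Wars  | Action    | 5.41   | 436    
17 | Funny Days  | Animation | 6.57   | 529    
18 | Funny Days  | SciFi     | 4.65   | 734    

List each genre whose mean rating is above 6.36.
SELECT genre, AVG(rating)
FROM movies
GROUP BY genre
HAVING AVG(rating) > 6.36

Result:
  Action: avg=6.99
  Horror: avg=9.36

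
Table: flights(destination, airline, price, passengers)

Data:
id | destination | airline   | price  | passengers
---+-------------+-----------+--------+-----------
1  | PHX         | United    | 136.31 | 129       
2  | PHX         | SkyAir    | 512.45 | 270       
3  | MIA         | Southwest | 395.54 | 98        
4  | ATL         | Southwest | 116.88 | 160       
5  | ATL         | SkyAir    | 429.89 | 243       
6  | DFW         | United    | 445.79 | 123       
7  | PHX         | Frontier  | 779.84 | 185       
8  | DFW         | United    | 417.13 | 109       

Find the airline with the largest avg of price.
SELECT airline, AVG(price) as val
FROM flights
GROUP BY airline
ORDER BY val DESC
LIMIT 1

Result: Frontier with avg(price) = 779.84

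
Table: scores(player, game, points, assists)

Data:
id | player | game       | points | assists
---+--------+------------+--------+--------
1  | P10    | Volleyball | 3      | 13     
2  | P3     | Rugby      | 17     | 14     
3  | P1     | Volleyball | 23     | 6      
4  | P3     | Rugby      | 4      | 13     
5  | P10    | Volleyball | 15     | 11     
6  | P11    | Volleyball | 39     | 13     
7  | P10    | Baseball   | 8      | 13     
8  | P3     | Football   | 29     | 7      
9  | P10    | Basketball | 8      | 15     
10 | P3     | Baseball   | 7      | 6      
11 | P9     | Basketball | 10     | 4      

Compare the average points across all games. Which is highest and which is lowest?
SELECT game, AVG(points)
FROM scores
GROUP BY game
ORDER BY AVG(points)

All groups:
  Baseball: 7.50
  Basketball: 9.00
  Rugby: 10.50
  Volleyball: 20.00
  Football: 29.00

Highest: Football (29.00)
Lowest: Baseball (7.50)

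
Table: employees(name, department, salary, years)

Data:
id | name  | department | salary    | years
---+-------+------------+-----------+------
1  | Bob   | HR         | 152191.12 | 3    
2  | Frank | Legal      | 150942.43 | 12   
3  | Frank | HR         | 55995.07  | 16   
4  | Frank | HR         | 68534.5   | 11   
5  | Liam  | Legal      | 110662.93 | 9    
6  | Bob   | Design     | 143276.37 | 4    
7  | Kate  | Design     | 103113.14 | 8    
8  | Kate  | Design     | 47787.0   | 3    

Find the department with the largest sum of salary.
SELECT department, SUM(salary) as val
FROM employees
GROUP BY department
ORDER BY val DESC
LIMIT 1

Result: Design with sum(salary) = 294176.51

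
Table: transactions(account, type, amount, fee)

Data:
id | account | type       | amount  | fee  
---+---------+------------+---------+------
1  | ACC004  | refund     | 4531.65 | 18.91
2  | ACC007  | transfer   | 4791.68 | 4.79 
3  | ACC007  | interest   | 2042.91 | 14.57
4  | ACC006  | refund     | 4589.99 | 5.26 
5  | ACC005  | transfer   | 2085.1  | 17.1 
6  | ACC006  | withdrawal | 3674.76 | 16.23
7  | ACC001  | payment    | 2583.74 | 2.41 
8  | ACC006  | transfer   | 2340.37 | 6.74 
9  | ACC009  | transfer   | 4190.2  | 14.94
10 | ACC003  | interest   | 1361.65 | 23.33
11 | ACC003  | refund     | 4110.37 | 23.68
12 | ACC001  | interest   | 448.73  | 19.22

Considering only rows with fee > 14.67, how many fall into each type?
SELECT type, COUNT(*)
FROM transactions
WHERE fee > 14.67
GROUP BY type

Note: WHERE filters rows before grouping.

Result:
  interest: 2
  refund: 2
  transfer: 2
  withdrawal: 1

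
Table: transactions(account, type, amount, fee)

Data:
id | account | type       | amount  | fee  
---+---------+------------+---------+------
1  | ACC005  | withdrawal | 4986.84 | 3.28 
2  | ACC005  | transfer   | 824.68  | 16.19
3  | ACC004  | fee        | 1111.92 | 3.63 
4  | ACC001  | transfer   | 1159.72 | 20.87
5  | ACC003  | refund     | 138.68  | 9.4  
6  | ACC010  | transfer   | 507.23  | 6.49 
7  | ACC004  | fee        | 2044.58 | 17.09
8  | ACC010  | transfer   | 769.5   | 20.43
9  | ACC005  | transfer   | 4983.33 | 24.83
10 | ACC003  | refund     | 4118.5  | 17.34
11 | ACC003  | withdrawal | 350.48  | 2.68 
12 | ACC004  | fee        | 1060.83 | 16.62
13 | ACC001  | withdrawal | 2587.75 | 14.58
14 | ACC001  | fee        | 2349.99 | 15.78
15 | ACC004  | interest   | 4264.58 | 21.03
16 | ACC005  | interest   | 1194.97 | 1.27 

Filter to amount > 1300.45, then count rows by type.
SELECT type, COUNT(*)
FROM transactions
WHERE amount > 1300.45
GROUP BY type

Note: WHERE filters rows before grouping.

Result:
  fee: 2
  interest: 1
  refund: 1
  transfer: 1
  withdrawal: 2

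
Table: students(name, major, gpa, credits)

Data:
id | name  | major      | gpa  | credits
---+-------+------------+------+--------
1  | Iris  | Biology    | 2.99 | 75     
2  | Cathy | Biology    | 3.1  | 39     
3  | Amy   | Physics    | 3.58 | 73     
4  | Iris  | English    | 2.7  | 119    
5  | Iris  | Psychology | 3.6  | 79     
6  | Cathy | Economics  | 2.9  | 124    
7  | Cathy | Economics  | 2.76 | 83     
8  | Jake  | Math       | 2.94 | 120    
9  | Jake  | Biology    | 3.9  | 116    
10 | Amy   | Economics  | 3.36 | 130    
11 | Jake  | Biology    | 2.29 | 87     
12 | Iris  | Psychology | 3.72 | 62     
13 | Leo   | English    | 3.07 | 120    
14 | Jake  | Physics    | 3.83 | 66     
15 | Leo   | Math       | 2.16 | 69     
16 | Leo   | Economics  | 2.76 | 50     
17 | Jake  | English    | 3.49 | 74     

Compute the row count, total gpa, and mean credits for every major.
SELECT major,
       COUNT(*) as cnt,
       SUM(gpa) as total_gpa,
       AVG(credits) as avg_credits
FROM students
GROUP BY major

Result:
  Biology: 4 records, 12.28 total gpa, 79.25 avg credits
  Economics: 4 records, 11.78 total gpa, 96.75 avg credits
  English: 3 records, 9.26 total gpa, 104.33 avg credits
  Math: 2 records, 5.10 total gpa, 94.50 avg credits
  Physics: 2 records, 7.41 total gpa, 69.50 avg credits
  Psychology: 2 records, 7.32 total gpa, 70.50 avg credits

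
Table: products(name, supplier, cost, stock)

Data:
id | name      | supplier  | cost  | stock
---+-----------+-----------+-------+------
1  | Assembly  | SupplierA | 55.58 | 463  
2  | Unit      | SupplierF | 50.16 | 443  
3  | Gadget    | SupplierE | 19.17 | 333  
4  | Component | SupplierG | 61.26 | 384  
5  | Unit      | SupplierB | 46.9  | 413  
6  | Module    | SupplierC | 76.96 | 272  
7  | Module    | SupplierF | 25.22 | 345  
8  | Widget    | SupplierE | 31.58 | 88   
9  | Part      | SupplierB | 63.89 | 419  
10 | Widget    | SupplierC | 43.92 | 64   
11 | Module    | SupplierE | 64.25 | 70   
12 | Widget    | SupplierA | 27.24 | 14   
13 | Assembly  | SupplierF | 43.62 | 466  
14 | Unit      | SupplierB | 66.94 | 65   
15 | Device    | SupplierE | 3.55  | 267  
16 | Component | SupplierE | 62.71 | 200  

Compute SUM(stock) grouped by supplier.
SELECT supplier, SUM(stock) as result
FROM products
GROUP BY supplier

Result:
  SupplierA: 477
  SupplierB: 897
  SupplierC: 336
  SupplierE: 958
  SupplierF: 1254
  SupplierG: 384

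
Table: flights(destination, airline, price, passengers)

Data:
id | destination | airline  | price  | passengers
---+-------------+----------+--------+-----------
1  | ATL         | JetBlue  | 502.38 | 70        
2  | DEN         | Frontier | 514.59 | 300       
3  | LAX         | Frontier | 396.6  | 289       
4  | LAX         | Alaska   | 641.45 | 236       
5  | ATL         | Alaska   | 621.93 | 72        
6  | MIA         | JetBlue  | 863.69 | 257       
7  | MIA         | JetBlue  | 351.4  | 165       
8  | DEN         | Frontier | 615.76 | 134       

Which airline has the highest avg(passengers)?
SELECT airline, AVG(passengers) as val
FROM flights
GROUP BY airline
ORDER BY val DESC
LIMIT 1

Result: Frontier with avg(passengers) = 241.00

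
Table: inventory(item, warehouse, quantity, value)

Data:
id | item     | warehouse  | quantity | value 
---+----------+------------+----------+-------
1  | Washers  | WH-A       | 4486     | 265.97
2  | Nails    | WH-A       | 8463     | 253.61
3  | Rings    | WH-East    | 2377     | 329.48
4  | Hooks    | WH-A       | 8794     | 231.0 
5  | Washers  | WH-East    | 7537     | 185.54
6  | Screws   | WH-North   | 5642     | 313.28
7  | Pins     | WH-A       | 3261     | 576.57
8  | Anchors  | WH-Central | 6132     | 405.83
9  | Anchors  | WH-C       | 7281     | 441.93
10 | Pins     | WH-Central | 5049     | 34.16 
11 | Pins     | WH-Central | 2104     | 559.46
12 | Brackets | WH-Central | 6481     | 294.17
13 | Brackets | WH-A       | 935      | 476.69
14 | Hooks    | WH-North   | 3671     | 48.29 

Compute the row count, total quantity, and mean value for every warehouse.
SELECT warehouse,
       COUNT(*) as cnt,
       SUM(quantity) as total_quantity,
       AVG(value) as avg_value
FROM inventory
GROUP BY warehouse

Result:
  WH-A: 5 records, 25939 total quantity, 360.77 avg value
  WH-C: 1 records, 7281 total quantity, 441.93 avg value
  WH-Central: 4 records, 19766 total quantity, 323.41 avg value
  WH-East: 2 records, 9914 total quantity, 257.51 avg value
  WH-North: 2 records, 9313 total quantity, 180.79 avg value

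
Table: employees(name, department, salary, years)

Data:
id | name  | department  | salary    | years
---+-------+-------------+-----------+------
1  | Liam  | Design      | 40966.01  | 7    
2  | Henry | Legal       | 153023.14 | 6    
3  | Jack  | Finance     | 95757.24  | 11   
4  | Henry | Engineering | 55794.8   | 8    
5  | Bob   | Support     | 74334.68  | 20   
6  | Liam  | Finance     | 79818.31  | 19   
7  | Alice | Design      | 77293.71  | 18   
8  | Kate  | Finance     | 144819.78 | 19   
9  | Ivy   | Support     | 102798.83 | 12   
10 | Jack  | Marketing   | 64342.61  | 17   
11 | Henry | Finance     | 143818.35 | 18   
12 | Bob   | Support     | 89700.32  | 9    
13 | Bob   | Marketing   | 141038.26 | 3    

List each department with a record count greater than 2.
SELECT department, COUNT(*) as cnt
FROM employees
GROUP BY department
HAVING COUNT(*) > 2

Result:
  Finance: 4
  Support: 3

Note: HAVING filters groups after aggregation, WHERE filters rows before.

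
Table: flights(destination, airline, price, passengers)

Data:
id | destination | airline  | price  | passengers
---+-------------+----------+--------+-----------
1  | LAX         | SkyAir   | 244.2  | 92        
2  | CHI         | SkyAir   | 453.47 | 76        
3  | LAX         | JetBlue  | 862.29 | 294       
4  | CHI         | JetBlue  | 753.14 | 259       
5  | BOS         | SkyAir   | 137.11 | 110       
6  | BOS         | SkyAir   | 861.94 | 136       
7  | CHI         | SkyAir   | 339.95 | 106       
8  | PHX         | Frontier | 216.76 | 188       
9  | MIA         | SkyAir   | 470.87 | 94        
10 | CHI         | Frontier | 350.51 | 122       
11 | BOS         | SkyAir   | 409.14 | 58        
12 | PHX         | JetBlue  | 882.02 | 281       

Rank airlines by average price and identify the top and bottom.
SELECT airline, AVG(price)
FROM flights
GROUP BY airline
ORDER BY AVG(price)

All groups:
  Frontier: 283.64
  SkyAir: 416.67
  JetBlue: 832.48

Highest: JetBlue (832.48)
Lowest: Frontier (283.64)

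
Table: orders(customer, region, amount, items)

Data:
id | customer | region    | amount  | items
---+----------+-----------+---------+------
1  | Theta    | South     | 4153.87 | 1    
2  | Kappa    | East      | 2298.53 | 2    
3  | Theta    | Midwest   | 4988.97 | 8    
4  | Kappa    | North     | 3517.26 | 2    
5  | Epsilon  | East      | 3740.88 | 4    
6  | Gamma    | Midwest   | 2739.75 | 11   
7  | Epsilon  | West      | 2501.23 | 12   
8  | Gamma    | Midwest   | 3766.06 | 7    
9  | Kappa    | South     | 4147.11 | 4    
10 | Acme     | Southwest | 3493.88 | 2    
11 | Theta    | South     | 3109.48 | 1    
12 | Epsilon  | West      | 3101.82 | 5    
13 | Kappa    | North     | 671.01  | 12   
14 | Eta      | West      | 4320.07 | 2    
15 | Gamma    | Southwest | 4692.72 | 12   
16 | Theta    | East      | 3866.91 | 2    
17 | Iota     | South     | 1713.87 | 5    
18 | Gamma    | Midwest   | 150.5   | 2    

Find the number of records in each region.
SELECT region, COUNT(*) as count
FROM orders
GROUP BY region

Result:
  East: 3
  Midwest: 4
  North: 2
  South: 4
  Southwest: 2
  West: 3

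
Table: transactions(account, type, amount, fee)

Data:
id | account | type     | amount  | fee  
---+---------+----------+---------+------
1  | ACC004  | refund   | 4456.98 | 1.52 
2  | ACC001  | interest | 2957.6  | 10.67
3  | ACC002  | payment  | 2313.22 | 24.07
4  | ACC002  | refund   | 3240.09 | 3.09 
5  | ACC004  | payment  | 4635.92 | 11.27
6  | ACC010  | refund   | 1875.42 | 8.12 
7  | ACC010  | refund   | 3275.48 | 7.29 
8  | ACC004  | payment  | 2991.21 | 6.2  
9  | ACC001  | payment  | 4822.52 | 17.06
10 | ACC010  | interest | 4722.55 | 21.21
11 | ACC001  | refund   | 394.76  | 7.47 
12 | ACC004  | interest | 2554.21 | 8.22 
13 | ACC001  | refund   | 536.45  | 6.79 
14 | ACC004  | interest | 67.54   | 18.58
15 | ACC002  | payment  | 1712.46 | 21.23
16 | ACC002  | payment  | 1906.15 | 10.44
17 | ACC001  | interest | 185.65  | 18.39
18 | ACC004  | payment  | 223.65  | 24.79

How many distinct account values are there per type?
SELECT type, COUNT(DISTINCT account)
FROM transactions
GROUP BY type

Result:
  interest: 3 distinct
  payment: 3 distinct
  refund: 4 distinct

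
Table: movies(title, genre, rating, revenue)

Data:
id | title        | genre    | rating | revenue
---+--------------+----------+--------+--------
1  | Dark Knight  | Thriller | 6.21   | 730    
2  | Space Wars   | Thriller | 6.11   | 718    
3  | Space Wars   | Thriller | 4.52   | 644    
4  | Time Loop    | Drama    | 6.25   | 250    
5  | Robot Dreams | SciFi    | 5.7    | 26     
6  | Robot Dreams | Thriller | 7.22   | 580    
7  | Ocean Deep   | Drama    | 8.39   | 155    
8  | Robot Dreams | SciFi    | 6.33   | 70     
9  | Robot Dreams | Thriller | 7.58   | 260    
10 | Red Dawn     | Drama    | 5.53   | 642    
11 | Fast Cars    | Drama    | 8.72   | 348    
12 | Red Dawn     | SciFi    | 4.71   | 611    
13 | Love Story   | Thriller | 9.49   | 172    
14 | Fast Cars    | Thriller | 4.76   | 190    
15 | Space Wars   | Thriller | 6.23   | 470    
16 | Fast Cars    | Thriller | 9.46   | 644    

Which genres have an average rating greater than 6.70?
SELECT genre, AVG(rating)
FROM movies
GROUP BY genre
HAVING AVG(rating) > 6.70

Result:
  Drama: avg=7.22
  Thriller: avg=6.84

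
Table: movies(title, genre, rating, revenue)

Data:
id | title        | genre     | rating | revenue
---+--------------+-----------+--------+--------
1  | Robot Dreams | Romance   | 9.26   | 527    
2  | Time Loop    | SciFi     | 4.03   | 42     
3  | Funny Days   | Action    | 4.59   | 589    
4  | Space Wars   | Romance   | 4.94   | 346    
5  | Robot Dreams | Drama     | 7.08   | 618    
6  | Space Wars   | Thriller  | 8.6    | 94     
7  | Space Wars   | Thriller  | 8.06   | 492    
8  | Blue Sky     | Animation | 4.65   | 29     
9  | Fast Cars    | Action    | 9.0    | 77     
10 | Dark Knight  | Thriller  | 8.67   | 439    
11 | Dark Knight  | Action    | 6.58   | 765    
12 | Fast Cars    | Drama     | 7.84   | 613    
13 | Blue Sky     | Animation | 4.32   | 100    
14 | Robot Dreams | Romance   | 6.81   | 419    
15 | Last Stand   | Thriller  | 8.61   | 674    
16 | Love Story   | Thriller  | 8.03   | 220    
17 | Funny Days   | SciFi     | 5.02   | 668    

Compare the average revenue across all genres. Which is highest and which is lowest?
SELECT genre, AVG(revenue)
FROM movies
GROUP BY genre
ORDER BY AVG(revenue)

All groups:
  Animation: 64.50
  SciFi: 355.00
  Thriller: 383.80
  Romance: 430.67
  Action: 477.00
  Drama: 615.50

Highest: Drama (615.50)
Lowest: Animation (64.50)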